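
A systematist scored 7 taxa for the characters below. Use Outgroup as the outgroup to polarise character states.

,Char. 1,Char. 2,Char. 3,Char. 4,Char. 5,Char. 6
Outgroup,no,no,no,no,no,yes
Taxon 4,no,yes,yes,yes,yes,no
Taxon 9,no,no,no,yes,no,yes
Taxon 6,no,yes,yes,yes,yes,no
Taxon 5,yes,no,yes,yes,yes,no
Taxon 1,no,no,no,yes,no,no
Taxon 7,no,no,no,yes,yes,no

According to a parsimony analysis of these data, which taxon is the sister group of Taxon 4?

Taxon 6

Character polarity is set by the outgroup: the derived state is whichever differs from the outgroup's state, so for Char. 6 the derived state is 'no', and for the remaining characters it is 'yes'.
Char. 1 (derived state 'yes') is unique to Taxon 5 (autapomorphy; uninformative for grouping).
Char. 2: derived state 'yes' in Taxon 4 and Taxon 6 only — synapomorphy for {Taxon 4, Taxon 6}.
Only Taxon 4, Taxon 5, and Taxon 6 show the derived state 'yes' for Char. 3, supporting them as a clade.
All ingroup taxa share the derived state 'yes' for Char. 4; it defines the ingroup but does not resolve relationships within it.
Only Taxon 4, Taxon 5, Taxon 6, and Taxon 7 show the derived state 'yes' for Char. 5, supporting them as a clade.
Only Taxon 1, Taxon 4, Taxon 5, Taxon 6, and Taxon 7 show the derived state 'no' for Char. 6, supporting them as a clade.
Most parsimonious ingroup topology: (((((Taxon 4,Taxon 6),Taxon 5),Taxon 7),Taxon 1),Taxon 9).
Taxon 4 and Taxon 6 form a cherry on this tree, so they are sister taxa.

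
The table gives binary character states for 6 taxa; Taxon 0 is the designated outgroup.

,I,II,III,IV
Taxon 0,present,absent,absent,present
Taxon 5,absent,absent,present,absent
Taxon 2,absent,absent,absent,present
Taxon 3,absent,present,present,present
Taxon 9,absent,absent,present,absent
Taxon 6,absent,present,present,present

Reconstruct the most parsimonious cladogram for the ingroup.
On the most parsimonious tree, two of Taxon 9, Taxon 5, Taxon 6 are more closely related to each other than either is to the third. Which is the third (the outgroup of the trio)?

Character polarity is set by the outgroup: the derived state is whichever differs from the outgroup's state, so for I, IV the derived state is 'absent', and for the remaining characters it is 'present'.
All ingroup taxa share the derived state 'absent' for I; it defines the ingroup but does not resolve relationships within it.
II: derived state 'present' in Taxon 3 and Taxon 6 only — synapomorphy for {Taxon 3, Taxon 6}.
III (derived state 'present') is shared by Taxon 3, Taxon 5, Taxon 6, and Taxon 9 — a synapomorphy uniting that clade.
IV (derived state 'absent') is shared by Taxon 5 and Taxon 9 — a synapomorphy uniting that clade.
Most parsimonious ingroup topology: (((Taxon 5,Taxon 9),(Taxon 3,Taxon 6)),Taxon 2).
Taxon 5 and Taxon 9 share a more recent common ancestor with each other than either does with Taxon 6, so Taxon 6 is the least closely related of the three.

Taxon 6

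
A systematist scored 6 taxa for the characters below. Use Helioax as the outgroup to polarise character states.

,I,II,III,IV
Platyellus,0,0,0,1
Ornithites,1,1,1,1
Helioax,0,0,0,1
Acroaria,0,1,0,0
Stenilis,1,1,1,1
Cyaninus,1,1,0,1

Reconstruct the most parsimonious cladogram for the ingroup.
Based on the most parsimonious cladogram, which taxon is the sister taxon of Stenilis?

Character polarity is set by the outgroup: the derived state is whichever differs from the outgroup's state, so for IV the derived state is '0', and for the remaining characters it is '1'.
I: derived state '1' in Cyaninus, Ornithites, and Stenilis only — synapomorphy for {Cyaninus, Ornithites, Stenilis}.
II (derived state '1') is shared by Acroaria, Cyaninus, Ornithites, and Stenilis — a synapomorphy uniting that clade.
III: derived state '1' in Ornithites and Stenilis only — synapomorphy for {Ornithites, Stenilis}.
IV (derived state '0') is unique to Acroaria (autapomorphy; uninformative for grouping).
Most parsimonious ingroup topology: (((Cyaninus,(Stenilis,Ornithites)),Acroaria),Platyellus).
Stenilis and Ornithites form a cherry on this tree, so they are sister taxa.

Ornithites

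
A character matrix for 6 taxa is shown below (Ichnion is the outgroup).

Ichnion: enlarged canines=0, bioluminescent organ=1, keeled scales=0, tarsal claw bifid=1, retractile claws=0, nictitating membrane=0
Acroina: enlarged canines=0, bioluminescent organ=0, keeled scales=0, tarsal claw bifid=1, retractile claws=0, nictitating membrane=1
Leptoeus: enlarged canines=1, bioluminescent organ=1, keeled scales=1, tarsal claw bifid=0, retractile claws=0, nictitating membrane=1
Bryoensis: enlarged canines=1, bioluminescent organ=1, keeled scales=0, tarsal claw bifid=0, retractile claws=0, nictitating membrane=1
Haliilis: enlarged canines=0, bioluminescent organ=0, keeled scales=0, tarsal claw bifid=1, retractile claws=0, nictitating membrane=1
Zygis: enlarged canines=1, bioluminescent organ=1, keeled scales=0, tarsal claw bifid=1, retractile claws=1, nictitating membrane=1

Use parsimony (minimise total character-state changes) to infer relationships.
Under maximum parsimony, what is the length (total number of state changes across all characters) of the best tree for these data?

Character polarity is set by the outgroup: the derived state is whichever differs from the outgroup's state, so for bioluminescent organ, tarsal claw bifid the derived state is '0', and for the remaining characters it is '1'.
enlarged canines: derived state '1' in Bryoensis, Leptoeus, and Zygis only — synapomorphy for {Bryoensis, Leptoeus, Zygis}.
bioluminescent organ: derived state '0' in Acroina and Haliilis only — synapomorphy for {Acroina, Haliilis}.
keeled scales (derived state '1') is unique to Leptoeus (autapomorphy; uninformative for grouping).
tarsal claw bifid: derived state '0' in Bryoensis and Leptoeus only — synapomorphy for {Bryoensis, Leptoeus}.
retractile claws (derived state '1') is unique to Zygis (autapomorphy; uninformative for grouping).
All ingroup taxa share the derived state '1' for nictitating membrane; it defines the ingroup but does not resolve relationships within it.
Most parsimonious ingroup topology: ((Acroina,Haliilis),((Leptoeus,Bryoensis),Zygis)).
Changes per character on this tree: enlarged canines: 1; bioluminescent organ: 1; keeled scales: 1; tarsal claw bifid: 1; retractile claws: 1; nictitating membrane: 1.
Total = 6.

6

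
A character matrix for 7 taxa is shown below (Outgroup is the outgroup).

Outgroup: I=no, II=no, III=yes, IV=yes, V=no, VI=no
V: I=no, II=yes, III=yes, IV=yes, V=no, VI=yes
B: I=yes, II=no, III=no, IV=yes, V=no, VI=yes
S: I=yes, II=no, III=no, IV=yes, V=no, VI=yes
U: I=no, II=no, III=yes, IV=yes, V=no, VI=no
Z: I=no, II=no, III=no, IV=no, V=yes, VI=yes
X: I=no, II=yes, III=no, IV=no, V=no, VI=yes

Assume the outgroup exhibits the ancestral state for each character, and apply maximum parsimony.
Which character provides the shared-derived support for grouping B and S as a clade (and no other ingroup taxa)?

I

Character polarity is set by the outgroup: the derived state is whichever differs from the outgroup's state, so for III, IV the derived state is 'no', and for the remaining characters it is 'yes'.
I (derived state 'yes') is shared by B and S — a synapomorphy uniting that clade.
II (state 'yes') occurs in V and X but conflicts with the nesting implied by the other characters — most parsimoniously interpreted as homoplasy.
III: derived state 'no' in B, S, X, and Z only — synapomorphy for {B, S, X, Z}.
IV: derived state 'no' in X and Z only — synapomorphy for {X, Z}.
V (derived state 'yes') is unique to Z (autapomorphy; uninformative for grouping).
VI: derived state 'yes' in B, S, V, X, and Z only — synapomorphy for {B, S, V, X, Z}.
Most parsimonious ingroup topology: ((V,((B,S),(Z,X))),U).
The clade {B, S} is supported by I: its derived state 'yes' occurs in exactly those taxa and in no other taxon (including the outgroup).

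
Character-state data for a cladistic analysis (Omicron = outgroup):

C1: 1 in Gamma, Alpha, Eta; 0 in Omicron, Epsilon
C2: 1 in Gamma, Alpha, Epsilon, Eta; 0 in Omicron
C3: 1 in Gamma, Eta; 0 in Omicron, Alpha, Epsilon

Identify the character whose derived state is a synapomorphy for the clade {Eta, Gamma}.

C3

The outgroup has state '0' for every character, so '1' is the derived state throughout.
Only Alpha, Eta, and Gamma show the derived state '1' for C1, supporting them as a clade.
All ingroup taxa share the derived state '1' for C2; it defines the ingroup but does not resolve relationships within it.
C3 (derived state '1') is shared by Eta and Gamma — a synapomorphy uniting that clade.
Most parsimonious ingroup topology: ((Alpha,(Eta,Gamma)),Epsilon).
The clade {Eta, Gamma} is supported by C3: its derived state '1' occurs in exactly those taxa and in no other taxon (including the outgroup).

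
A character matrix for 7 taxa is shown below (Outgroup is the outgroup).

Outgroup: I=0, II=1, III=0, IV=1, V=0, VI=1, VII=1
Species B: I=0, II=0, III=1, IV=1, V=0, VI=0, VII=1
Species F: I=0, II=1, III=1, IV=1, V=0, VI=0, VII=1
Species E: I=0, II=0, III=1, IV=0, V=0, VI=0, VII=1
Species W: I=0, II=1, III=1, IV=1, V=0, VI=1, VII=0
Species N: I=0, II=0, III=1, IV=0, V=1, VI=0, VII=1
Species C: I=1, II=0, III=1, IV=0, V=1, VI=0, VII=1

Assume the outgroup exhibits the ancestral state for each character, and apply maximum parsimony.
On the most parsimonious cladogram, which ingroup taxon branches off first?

Species W

Character polarity is set by the outgroup: the derived state is whichever differs from the outgroup's state, so for II, IV, VI, VII the derived state is '0', and for the remaining characters it is '1'.
I (derived state '1') is unique to Species C (autapomorphy; uninformative for grouping).
II (derived state '0') is shared by Species B, Species C, Species E, and Species N — a synapomorphy uniting that clade.
All ingroup taxa share the derived state '1' for III; it defines the ingroup but does not resolve relationships within it.
IV: derived state '0' in Species C, Species E, and Species N only — synapomorphy for {Species C, Species E, Species N}.
Only Species C and Species N show the derived state '1' for V, supporting them as a clade.
VI (derived state '0') is shared by Species B, Species C, Species E, Species F, and Species N — a synapomorphy uniting that clade.
VII (derived state '0') is unique to Species W (autapomorphy; uninformative for grouping).
Most parsimonious ingroup topology: (((Species B,(Species E,(Species N,Species C))),Species F),Species W).
Species W is sister to the clade containing all other ingroup taxa, so it is the earliest-diverging (most basal) ingroup lineage.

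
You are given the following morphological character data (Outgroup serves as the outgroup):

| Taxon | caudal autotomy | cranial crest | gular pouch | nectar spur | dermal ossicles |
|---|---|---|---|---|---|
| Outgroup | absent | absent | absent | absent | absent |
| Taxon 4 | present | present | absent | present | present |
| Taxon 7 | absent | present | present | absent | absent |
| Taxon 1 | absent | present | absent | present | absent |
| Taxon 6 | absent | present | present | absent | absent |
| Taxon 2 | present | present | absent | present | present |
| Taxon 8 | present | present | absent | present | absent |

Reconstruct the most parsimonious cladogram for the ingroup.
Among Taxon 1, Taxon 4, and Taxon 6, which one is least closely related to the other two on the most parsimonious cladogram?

The outgroup has state 'absent' for every character, so 'present' is the derived state throughout.
caudal autotomy (derived state 'present') is shared by Taxon 2, Taxon 4, and Taxon 8 — a synapomorphy uniting that clade.
cranial crest (derived state 'present') is shared by all ingroup taxa — unites the whole ingroup.
gular pouch: derived state 'present' in Taxon 6 and Taxon 7 only — synapomorphy for {Taxon 6, Taxon 7}.
nectar spur (derived state 'present') is shared by Taxon 1, Taxon 2, Taxon 4, and Taxon 8 — a synapomorphy uniting that clade.
dermal ossicles (derived state 'present') is shared by Taxon 2 and Taxon 4 — a synapomorphy uniting that clade.
Most parsimonious ingroup topology: ((((Taxon 2,Taxon 4),Taxon 8),Taxon 1),(Taxon 7,Taxon 6)).
Taxon 4 and Taxon 1 share a more recent common ancestor with each other than either does with Taxon 6, so Taxon 6 is the least closely related of the three.

Taxon 6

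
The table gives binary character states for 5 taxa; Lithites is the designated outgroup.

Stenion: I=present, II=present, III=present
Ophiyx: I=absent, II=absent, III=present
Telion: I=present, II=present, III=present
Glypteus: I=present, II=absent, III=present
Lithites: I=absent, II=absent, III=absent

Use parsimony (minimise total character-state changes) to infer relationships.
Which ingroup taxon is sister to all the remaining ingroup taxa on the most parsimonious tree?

Ophiyx

The outgroup has state 'absent' for every character, so 'present' is the derived state throughout.
I (derived state 'present') is shared by Glypteus, Stenion, and Telion — a synapomorphy uniting that clade.
II (derived state 'present') is shared by Stenion and Telion — a synapomorphy uniting that clade.
All ingroup taxa share the derived state 'present' for III; it defines the ingroup but does not resolve relationships within it.
Most parsimonious ingroup topology: (Ophiyx,((Telion,Stenion),Glypteus)).
Ophiyx is sister to the clade containing all other ingroup taxa, so it is the earliest-diverging (most basal) ingroup lineage.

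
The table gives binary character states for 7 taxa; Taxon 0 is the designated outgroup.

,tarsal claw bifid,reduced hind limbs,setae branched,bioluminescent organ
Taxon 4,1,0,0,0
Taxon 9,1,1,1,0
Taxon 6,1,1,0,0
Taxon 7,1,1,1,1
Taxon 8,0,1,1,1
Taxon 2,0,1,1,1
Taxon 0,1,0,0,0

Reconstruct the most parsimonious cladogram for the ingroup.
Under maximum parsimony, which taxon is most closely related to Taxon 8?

Taxon 2

Character polarity is set by the outgroup: the derived state is whichever differs from the outgroup's state, so for tarsal claw bifid the derived state is '0', and for the remaining characters it is '1'.
tarsal claw bifid (derived state '0') is shared by Taxon 2 and Taxon 8 — a synapomorphy uniting that clade.
reduced hind limbs (derived state '1') is shared by Taxon 2, Taxon 6, Taxon 7, Taxon 8, and Taxon 9 — a synapomorphy uniting that clade.
setae branched (derived state '1') is shared by Taxon 2, Taxon 7, Taxon 8, and Taxon 9 — a synapomorphy uniting that clade.
bioluminescent organ (derived state '1') is shared by Taxon 2, Taxon 7, and Taxon 8 — a synapomorphy uniting that clade.
Most parsimonious ingroup topology: (Taxon 4,((((Taxon 2,Taxon 8),Taxon 7),Taxon 9),Taxon 6)).
Taxon 8 and Taxon 2 form a cherry on this tree, so they are sister taxa.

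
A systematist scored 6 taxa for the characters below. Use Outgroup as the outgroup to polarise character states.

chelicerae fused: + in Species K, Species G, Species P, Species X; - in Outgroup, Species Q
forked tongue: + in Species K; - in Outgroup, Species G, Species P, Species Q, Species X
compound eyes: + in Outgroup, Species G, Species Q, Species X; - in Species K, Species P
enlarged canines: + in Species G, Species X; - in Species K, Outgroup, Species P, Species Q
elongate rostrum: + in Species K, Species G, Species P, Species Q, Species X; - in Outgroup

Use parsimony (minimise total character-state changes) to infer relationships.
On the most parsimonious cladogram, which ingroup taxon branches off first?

Species Q

Character polarity is set by the outgroup: the derived state is whichever differs from the outgroup's state, so for compound eyes the derived state is '-', and for the remaining characters it is '+'.
chelicerae fused: derived state '+' in Species G, Species K, Species P, and Species X only — synapomorphy for {Species G, Species K, Species P, Species X}.
forked tongue (derived state '+') is unique to Species K (autapomorphy; uninformative for grouping).
Only Species K and Species P show the derived state '-' for compound eyes, supporting them as a clade.
enlarged canines: derived state '+' in Species G and Species X only — synapomorphy for {Species G, Species X}.
All ingroup taxa share the derived state '+' for elongate rostrum; it defines the ingroup but does not resolve relationships within it.
Most parsimonious ingroup topology: (((Species P,Species K),(Species X,Species G)),Species Q).
Species Q is sister to the clade containing all other ingroup taxa, so it is the earliest-diverging (most basal) ingroup lineage.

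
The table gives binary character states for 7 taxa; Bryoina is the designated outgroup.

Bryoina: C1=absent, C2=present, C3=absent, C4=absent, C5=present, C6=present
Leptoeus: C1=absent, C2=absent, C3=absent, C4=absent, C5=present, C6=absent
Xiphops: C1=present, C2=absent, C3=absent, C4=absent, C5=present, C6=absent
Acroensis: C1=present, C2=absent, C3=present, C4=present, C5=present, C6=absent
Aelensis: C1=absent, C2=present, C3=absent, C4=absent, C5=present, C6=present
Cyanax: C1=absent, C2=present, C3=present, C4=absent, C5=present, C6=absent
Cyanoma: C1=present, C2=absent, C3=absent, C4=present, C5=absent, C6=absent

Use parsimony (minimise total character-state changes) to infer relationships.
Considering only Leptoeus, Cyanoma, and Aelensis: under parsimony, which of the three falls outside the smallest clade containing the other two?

Aelensis

Character polarity is set by the outgroup: the derived state is whichever differs from the outgroup's state, so for C2, C5, C6 the derived state is 'absent', and for the remaining characters it is 'present'.
C1: derived state 'present' in Acroensis, Cyanoma, and Xiphops only — synapomorphy for {Acroensis, Cyanoma, Xiphops}.
Only Acroensis, Cyanoma, Leptoeus, and Xiphops show the derived state 'absent' for C2, supporting them as a clade.
C3 (state 'present') occurs in Acroensis and Cyanax but conflicts with the nesting implied by the other characters — most parsimoniously interpreted as homoplasy.
C4 (derived state 'present') is shared by Acroensis and Cyanoma — a synapomorphy uniting that clade.
C5 (derived state 'absent') is unique to Cyanoma (autapomorphy; uninformative for grouping).
C6 (derived state 'absent') is shared by Acroensis, Cyanax, Cyanoma, Leptoeus, and Xiphops — a synapomorphy uniting that clade.
Most parsimonious ingroup topology: (((Leptoeus,(Xiphops,(Acroensis,Cyanoma))),Cyanax),Aelensis).
Leptoeus and Cyanoma share a more recent common ancestor with each other than either does with Aelensis, so Aelensis is the least closely related of the three.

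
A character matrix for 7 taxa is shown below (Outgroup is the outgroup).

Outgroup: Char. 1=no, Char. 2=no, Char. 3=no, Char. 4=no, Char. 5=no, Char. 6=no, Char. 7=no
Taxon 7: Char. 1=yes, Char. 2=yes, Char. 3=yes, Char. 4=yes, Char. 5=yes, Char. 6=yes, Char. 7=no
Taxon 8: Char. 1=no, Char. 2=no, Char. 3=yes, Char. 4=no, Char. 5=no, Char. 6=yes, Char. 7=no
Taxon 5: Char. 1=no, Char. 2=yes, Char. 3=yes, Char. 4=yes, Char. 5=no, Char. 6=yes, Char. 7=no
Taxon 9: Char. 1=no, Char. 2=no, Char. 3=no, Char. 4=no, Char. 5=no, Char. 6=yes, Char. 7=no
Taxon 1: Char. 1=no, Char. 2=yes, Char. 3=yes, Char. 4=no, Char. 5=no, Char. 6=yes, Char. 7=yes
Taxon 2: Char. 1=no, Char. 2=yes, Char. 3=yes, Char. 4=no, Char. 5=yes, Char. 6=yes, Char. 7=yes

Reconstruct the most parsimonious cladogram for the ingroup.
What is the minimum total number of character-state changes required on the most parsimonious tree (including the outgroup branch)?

8

The outgroup has state 'no' for every character, so 'yes' is the derived state throughout.
Char. 1: derived state 'yes' in Taxon 7 only — an autapomorphy, so it tells us nothing about relationships among taxa.
Only Taxon 1, Taxon 2, Taxon 5, and Taxon 7 show the derived state 'yes' for Char. 2, supporting them as a clade.
Char. 3 (derived state 'yes') is shared by Taxon 1, Taxon 2, Taxon 5, Taxon 7, and Taxon 8 — a synapomorphy uniting that clade.
Char. 4 (derived state 'yes') is shared by Taxon 5 and Taxon 7 — a synapomorphy uniting that clade.
Char. 5 (state 'yes') occurs in Taxon 2 and Taxon 7 but conflicts with the nesting implied by the other characters — most parsimoniously interpreted as homoplasy.
All ingroup taxa share the derived state 'yes' for Char. 6; it defines the ingroup but does not resolve relationships within it.
Char. 7 (derived state 'yes') is shared by Taxon 1 and Taxon 2 — a synapomorphy uniting that clade.
Most parsimonious ingroup topology: ((((Taxon 7,Taxon 5),(Taxon 1,Taxon 2)),Taxon 8),Taxon 9).
Changes per character on this tree: Char. 1: 1; Char. 2: 1; Char. 3: 1; Char. 4: 1; Char. 5: 2; Char. 6: 1; Char. 7: 1.
Total = 8.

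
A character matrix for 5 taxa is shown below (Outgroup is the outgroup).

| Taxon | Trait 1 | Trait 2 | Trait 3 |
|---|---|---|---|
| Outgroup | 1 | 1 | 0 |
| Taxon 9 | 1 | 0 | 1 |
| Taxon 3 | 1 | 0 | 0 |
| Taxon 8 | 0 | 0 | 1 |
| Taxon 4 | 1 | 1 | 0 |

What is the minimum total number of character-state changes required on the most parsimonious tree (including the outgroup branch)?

3

Character polarity is set by the outgroup: the derived state is whichever differs from the outgroup's state, so for Trait 1, Trait 2 the derived state is '0', and for the remaining characters it is '1'.
Trait 1: derived state '0' in Taxon 8 only — an autapomorphy, so it tells us nothing about relationships among taxa.
Trait 2: derived state '0' in Taxon 3, Taxon 8, and Taxon 9 only — synapomorphy for {Taxon 3, Taxon 8, Taxon 9}.
Only Taxon 8 and Taxon 9 show the derived state '1' for Trait 3, supporting them as a clade.
Most parsimonious ingroup topology: (((Taxon 9,Taxon 8),Taxon 3),Taxon 4).
Changes per character on this tree: Trait 1: 1; Trait 2: 1; Trait 3: 1.
Total = 3.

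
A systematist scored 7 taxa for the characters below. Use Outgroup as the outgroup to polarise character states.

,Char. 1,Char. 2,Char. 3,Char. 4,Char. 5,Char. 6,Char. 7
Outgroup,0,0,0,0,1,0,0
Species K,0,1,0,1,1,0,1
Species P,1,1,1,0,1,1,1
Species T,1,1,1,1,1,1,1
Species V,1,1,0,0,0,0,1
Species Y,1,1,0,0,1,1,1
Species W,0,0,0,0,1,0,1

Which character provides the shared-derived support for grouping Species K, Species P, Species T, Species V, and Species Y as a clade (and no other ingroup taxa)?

Character polarity is set by the outgroup: the derived state is whichever differs from the outgroup's state, so for Char. 5 the derived state is '0', and for the remaining characters it is '1'.
Char. 1 (derived state '1') is shared by Species P, Species T, Species V, and Species Y — a synapomorphy uniting that clade.
Char. 2 (derived state '1') is shared by Species K, Species P, Species T, Species V, and Species Y — a synapomorphy uniting that clade.
Char. 3: derived state '1' in Species P and Species T only — synapomorphy for {Species P, Species T}.
Char. 4 groups Species K and Species T, which is incompatible with the clades supported by the remaining characters; treating it as convergent (homoplasy) costs fewer steps than any alternative tree.
Char. 5: derived state '0' in Species V only — an autapomorphy, so it tells us nothing about relationships among taxa.
Char. 6: derived state '1' in Species P, Species T, and Species Y only — synapomorphy for {Species P, Species T, Species Y}.
Char. 7 (derived state '1') is shared by all ingroup taxa — unites the whole ingroup.
Most parsimonious ingroup topology: ((Species K,(((Species P,Species T),Species Y),Species V)),Species W).
The clade {Species K, Species P, Species T, Species V, Species Y} is supported by Char. 2: its derived state '1' occurs in exactly those taxa and in no other taxon (including the outgroup).

Char. 2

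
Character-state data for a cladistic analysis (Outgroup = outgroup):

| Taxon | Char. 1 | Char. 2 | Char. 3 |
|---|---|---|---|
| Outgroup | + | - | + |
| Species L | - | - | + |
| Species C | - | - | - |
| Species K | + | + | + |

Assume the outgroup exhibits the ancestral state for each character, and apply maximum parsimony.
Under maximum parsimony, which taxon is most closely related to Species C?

Character polarity is set by the outgroup: the derived state is whichever differs from the outgroup's state, so for Char. 1, Char. 3 the derived state is '-', and for the remaining characters it is '+'.
Char. 1 (derived state '-') is shared by Species C and Species L — a synapomorphy uniting that clade.
Char. 2 (derived state '+') is unique to Species K (autapomorphy; uninformative for grouping).
Char. 3: derived state '-' in Species C only — an autapomorphy, so it tells us nothing about relationships among taxa.
Most parsimonious ingroup topology: ((Species L,Species C),Species K).
Species C and Species L form a cherry on this tree, so they are sister taxa.

Species L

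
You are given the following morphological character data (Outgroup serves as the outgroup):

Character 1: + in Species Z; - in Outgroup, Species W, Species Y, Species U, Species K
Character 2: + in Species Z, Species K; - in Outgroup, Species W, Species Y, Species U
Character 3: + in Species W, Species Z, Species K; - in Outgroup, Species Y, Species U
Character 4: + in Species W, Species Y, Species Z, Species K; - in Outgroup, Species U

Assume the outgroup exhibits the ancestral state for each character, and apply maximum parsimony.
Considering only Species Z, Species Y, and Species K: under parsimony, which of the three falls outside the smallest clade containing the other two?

Species Y

The outgroup has state '-' for every character, so '+' is the derived state throughout.
Character 1: derived state '+' in Species Z only — an autapomorphy, so it tells us nothing about relationships among taxa.
Character 2 (derived state '+') is shared by Species K and Species Z — a synapomorphy uniting that clade.
Character 3: derived state '+' in Species K, Species W, and Species Z only — synapomorphy for {Species K, Species W, Species Z}.
Only Species K, Species W, Species Y, and Species Z show the derived state '+' for Character 4, supporting them as a clade.
Most parsimonious ingroup topology: (((Species W,(Species Z,Species K)),Species Y),Species U).
Species Z and Species K share a more recent common ancestor with each other than either does with Species Y, so Species Y is the least closely related of the three.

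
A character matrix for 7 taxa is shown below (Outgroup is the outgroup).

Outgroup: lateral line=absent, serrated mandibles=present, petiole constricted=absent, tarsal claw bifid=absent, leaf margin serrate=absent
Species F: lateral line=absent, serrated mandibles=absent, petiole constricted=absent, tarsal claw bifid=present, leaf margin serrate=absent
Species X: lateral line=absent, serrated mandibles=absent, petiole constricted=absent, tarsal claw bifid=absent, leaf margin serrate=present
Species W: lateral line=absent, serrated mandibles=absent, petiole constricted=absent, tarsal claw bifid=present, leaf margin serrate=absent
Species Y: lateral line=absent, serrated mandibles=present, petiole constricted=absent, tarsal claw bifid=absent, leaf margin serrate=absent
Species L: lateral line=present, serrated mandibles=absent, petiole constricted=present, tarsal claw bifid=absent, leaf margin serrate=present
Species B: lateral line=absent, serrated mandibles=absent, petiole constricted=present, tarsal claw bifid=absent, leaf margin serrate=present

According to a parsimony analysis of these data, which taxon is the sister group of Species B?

Species L

Character polarity is set by the outgroup: the derived state is whichever differs from the outgroup's state, so for serrated mandibles the derived state is 'absent', and for the remaining characters it is 'present'.
lateral line: derived state 'present' in Species L only — an autapomorphy, so it tells us nothing about relationships among taxa.
Only Species B, Species F, Species L, Species W, and Species X show the derived state 'absent' for serrated mandibles, supporting them as a clade.
Only Species B and Species L show the derived state 'present' for petiole constricted, supporting them as a clade.
tarsal claw bifid (derived state 'present') is shared by Species F and Species W — a synapomorphy uniting that clade.
Only Species B, Species L, and Species X show the derived state 'present' for leaf margin serrate, supporting them as a clade.
Most parsimonious ingroup topology: (((Species F,Species W),(Species X,(Species L,Species B))),Species Y).
Species B and Species L form a cherry on this tree, so they are sister taxa.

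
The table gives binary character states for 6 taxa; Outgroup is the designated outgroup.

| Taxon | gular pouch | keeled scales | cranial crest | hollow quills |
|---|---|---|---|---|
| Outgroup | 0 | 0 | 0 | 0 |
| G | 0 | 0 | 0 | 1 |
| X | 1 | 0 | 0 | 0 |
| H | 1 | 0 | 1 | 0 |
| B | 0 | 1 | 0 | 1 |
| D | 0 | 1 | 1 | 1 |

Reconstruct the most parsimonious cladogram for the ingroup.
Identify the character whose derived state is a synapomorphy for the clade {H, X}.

gular pouch

The outgroup has state '0' for every character, so '1' is the derived state throughout.
gular pouch (derived state '1') is shared by H and X — a synapomorphy uniting that clade.
keeled scales (derived state '1') is shared by B and D — a synapomorphy uniting that clade.
cranial crest (state '1') occurs in D and H but conflicts with the nesting implied by the other characters — most parsimoniously interpreted as homoplasy.
Only B, D, and G show the derived state '1' for hollow quills, supporting them as a clade.
Most parsimonious ingroup topology: ((G,(B,D)),(X,H)).
The clade {H, X} is supported by gular pouch: its derived state '1' occurs in exactly those taxa and in no other taxon (including the outgroup).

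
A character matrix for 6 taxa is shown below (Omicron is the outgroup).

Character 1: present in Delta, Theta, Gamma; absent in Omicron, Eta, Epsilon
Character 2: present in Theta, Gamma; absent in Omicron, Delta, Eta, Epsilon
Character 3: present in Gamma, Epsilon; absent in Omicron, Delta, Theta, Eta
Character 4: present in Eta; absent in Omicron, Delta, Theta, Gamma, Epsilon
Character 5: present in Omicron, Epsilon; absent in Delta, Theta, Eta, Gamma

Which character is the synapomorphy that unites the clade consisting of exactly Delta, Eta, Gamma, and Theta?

Character polarity is set by the outgroup: the derived state is whichever differs from the outgroup's state, so for Character 5 the derived state is 'absent', and for the remaining characters it is 'present'.
Character 1: derived state 'present' in Delta, Gamma, and Theta only — synapomorphy for {Delta, Gamma, Theta}.
Only Gamma and Theta show the derived state 'present' for Character 2, supporting them as a clade.
Character 3 groups Epsilon and Gamma, which is incompatible with the clades supported by the remaining characters; treating it as convergent (homoplasy) costs fewer steps than any alternative tree.
Character 4 (derived state 'present') is unique to Eta (autapomorphy; uninformative for grouping).
Character 5: derived state 'absent' in Delta, Eta, Gamma, and Theta only — synapomorphy for {Delta, Eta, Gamma, Theta}.
Most parsimonious ingroup topology: (((Delta,(Theta,Gamma)),Eta),Epsilon).
The clade {Delta, Eta, Gamma, Theta} is supported by Character 5: its derived state 'absent' occurs in exactly those taxa and in no other taxon (including the outgroup).

Character 5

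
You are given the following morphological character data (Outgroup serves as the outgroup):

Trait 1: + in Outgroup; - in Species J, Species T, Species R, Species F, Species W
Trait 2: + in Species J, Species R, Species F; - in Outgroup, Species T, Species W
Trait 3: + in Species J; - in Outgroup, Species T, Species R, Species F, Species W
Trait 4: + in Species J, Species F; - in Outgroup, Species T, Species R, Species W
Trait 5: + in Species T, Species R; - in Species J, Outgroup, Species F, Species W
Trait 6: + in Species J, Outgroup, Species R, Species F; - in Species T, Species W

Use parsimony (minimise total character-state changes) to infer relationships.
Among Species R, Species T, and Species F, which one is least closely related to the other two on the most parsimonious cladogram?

Species T

Character polarity is set by the outgroup: the derived state is whichever differs from the outgroup's state, so for Trait 1, Trait 6 the derived state is '-', and for the remaining characters it is '+'.
All ingroup taxa share the derived state '-' for Trait 1; it defines the ingroup but does not resolve relationships within it.
Trait 2 (derived state '+') is shared by Species F, Species J, and Species R — a synapomorphy uniting that clade.
Trait 3 (derived state '+') is unique to Species J (autapomorphy; uninformative for grouping).
Only Species F and Species J show the derived state '+' for Trait 4, supporting them as a clade.
Trait 5 groups Species R and Species T, which is incompatible with the clades supported by the remaining characters; treating it as convergent (homoplasy) costs fewer steps than any alternative tree.
Trait 6: derived state '-' in Species T and Species W only — synapomorphy for {Species T, Species W}.
Most parsimonious ingroup topology: ((Species W,Species T),(Species R,(Species F,Species J))).
Species F and Species R share a more recent common ancestor with each other than either does with Species T, so Species T is the least closely related of the three.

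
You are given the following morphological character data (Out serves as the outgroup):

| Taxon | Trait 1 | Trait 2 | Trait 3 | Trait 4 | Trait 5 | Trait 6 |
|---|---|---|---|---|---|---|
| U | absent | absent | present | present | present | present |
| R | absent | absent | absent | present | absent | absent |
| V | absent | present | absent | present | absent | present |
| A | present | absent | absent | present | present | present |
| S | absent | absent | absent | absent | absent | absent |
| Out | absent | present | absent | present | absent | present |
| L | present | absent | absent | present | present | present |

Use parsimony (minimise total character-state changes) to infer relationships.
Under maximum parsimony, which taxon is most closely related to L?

Character polarity is set by the outgroup: the derived state is whichever differs from the outgroup's state, so for Trait 2, Trait 4, Trait 6 the derived state is 'absent', and for the remaining characters it is 'present'.
Trait 1 (derived state 'present') is shared by A and L — a synapomorphy uniting that clade.
Trait 2: derived state 'absent' in A, L, R, S, and U only — synapomorphy for {A, L, R, S, U}.
Trait 3 (derived state 'present') is unique to U (autapomorphy; uninformative for grouping).
Trait 4 (derived state 'absent') is unique to S (autapomorphy; uninformative for grouping).
Trait 5 (derived state 'present') is shared by A, L, and U — a synapomorphy uniting that clade.
Trait 6 (derived state 'absent') is shared by R and S — a synapomorphy uniting that clade.
Most parsimonious ingroup topology: (((U,(A,L)),(R,S)),V).
L and A form a cherry on this tree, so they are sister taxa.

A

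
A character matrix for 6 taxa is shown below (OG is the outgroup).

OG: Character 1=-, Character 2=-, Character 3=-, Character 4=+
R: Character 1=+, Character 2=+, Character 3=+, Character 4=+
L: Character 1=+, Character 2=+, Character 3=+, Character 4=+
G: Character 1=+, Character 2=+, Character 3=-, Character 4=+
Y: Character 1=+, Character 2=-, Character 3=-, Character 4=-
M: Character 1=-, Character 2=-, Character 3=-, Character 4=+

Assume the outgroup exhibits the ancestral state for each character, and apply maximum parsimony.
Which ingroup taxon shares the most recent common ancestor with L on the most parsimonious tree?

R

Character polarity is set by the outgroup: the derived state is whichever differs from the outgroup's state, so for Character 4 the derived state is '-', and for the remaining characters it is '+'.
Only G, L, R, and Y show the derived state '+' for Character 1, supporting them as a clade.
Only G, L, and R show the derived state '+' for Character 2, supporting them as a clade.
Character 3: derived state '+' in L and R only — synapomorphy for {L, R}.
Character 4 (derived state '-') is unique to Y (autapomorphy; uninformative for grouping).
Most parsimonious ingroup topology: ((((R,L),G),Y),M).
L and R form a cherry on this tree, so they are sister taxa.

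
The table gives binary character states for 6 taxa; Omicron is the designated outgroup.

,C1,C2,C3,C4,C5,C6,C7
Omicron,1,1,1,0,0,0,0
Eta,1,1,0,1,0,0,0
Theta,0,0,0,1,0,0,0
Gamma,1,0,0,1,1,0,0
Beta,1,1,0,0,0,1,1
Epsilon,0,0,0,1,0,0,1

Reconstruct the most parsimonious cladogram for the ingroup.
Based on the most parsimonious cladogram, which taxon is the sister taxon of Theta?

Epsilon

Character polarity is set by the outgroup: the derived state is whichever differs from the outgroup's state, so for C1, C2, C3 the derived state is '0', and for the remaining characters it is '1'.
C1: derived state '0' in Epsilon and Theta only — synapomorphy for {Epsilon, Theta}.
Only Epsilon, Gamma, and Theta show the derived state '0' for C2, supporting them as a clade.
C3 (derived state '0') is shared by all ingroup taxa — unites the whole ingroup.
C4: derived state '1' in Epsilon, Eta, Gamma, and Theta only — synapomorphy for {Epsilon, Eta, Gamma, Theta}.
C5: derived state '1' in Gamma only — an autapomorphy, so it tells us nothing about relationships among taxa.
C6 (derived state '1') is unique to Beta (autapomorphy; uninformative for grouping).
C7 groups Beta and Epsilon, which is incompatible with the clades supported by the remaining characters; treating it as convergent (homoplasy) costs fewer steps than any alternative tree.
Most parsimonious ingroup topology: ((Eta,((Theta,Epsilon),Gamma)),Beta).
Theta and Epsilon form a cherry on this tree, so they are sister taxa.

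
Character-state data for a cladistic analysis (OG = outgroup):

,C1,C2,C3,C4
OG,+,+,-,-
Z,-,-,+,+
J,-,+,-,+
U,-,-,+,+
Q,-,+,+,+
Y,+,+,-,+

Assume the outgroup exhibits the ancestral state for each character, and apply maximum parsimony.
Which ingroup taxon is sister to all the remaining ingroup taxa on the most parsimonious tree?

Character polarity is set by the outgroup: the derived state is whichever differs from the outgroup's state, so for C1, C2 the derived state is '-', and for the remaining characters it is '+'.
Only J, Q, U, and Z show the derived state '-' for C1, supporting them as a clade.
Only U and Z show the derived state '-' for C2, supporting them as a clade.
C3: derived state '+' in Q, U, and Z only — synapomorphy for {Q, U, Z}.
C4 (derived state '+') is shared by all ingroup taxa — unites the whole ingroup.
Most parsimonious ingroup topology: ((((Z,U),Q),J),Y).
Y is sister to the clade containing all other ingroup taxa, so it is the earliest-diverging (most basal) ingroup lineage.

Y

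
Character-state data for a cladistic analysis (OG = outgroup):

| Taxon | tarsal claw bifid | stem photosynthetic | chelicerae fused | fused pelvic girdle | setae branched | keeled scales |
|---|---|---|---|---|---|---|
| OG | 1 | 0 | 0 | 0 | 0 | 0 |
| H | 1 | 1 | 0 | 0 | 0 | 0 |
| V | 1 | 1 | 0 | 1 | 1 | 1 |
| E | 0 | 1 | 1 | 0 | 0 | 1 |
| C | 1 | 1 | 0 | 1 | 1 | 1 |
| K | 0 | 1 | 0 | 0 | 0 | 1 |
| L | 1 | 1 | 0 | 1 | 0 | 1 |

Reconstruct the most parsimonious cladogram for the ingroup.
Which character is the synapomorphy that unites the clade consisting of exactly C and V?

Character polarity is set by the outgroup: the derived state is whichever differs from the outgroup's state, so for tarsal claw bifid the derived state is '0', and for the remaining characters it is '1'.
tarsal claw bifid (derived state '0') is shared by E and K — a synapomorphy uniting that clade.
All ingroup taxa share the derived state '1' for stem photosynthetic; it defines the ingroup but does not resolve relationships within it.
chelicerae fused (derived state '1') is unique to E (autapomorphy; uninformative for grouping).
fused pelvic girdle: derived state '1' in C, L, and V only — synapomorphy for {C, L, V}.
setae branched: derived state '1' in C and V only — synapomorphy for {C, V}.
keeled scales: derived state '1' in C, E, K, L, and V only — synapomorphy for {C, E, K, L, V}.
Most parsimonious ingroup topology: (H,(((V,C),L),(E,K))).
The clade {C, V} is supported by setae branched: its derived state '1' occurs in exactly those taxa and in no other taxon (including the outgroup).

setae branched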